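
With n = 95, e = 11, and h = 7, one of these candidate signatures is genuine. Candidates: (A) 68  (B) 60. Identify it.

A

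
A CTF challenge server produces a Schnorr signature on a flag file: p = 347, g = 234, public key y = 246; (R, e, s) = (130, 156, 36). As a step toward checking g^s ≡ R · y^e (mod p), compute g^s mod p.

234^2 = 54756 ≡ 277
234^4 ≡ 277^2 = 76729 ≡ 42
234^8 ≡ 42^2 = 1764 ≡ 29
234^16 ≡ 29^2 = 841 ≡ 147
234^32 ≡ 147^2 = 21609 ≡ 95
36 = 32 + 4, so 234^36 ≡ 95·42 ≡ 173 (mod 347)

173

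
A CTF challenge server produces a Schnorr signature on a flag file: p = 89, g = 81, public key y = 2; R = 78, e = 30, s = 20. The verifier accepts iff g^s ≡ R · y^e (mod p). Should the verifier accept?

accept

g^s mod p:
81^2 = 6561 ≡ 64
81^4 ≡ 64^2 = 4096 ≡ 2
81^8 ≡ 2^2 = 4
81^16 ≡ 4^2 = 16
20 = 16 + 4, so 81^20 ≡ 16·2 ≡ 32 (mod 89)
R · y^e mod p:
2^2 = 4
2^4 ≡ 4^2 = 16
2^8 ≡ 16^2 = 256 ≡ 78
2^16 ≡ 78^2 = 6084 ≡ 32
30 = 16 + 8 + 4 + 2, so 2^30 ≡ 32·78·16·4 ≡ 78 (mod 89)
78·78 = 6084 ≡ 32 (mod 89)
32 ≡ 32 (mod 89); signature holds.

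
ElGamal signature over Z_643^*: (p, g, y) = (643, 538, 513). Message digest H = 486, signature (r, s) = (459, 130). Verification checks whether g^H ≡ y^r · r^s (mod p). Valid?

no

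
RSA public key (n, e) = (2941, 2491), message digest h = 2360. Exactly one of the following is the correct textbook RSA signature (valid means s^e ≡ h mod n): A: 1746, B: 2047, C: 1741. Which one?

C

Candidate A: Squares mod 2941: 1746^1≡1746, 1746^2≡1640, 1746^4≡1526, 1746^8≡2345, 1746^16≡2296, 1746^32≡1344, 1746^64≡562, 1746^128≡1157, 1746^256≡494, 1746^512≡2874, 1746^1024≡1548, 1746^2048≡2330; 2491 = 2048 + 256 + 128 + 32 + 16 + 8 + 2 + 1, so 1746^2491 ≡ 2330·494·1157·1344·2296·2345·1640·1746 ≡ 312 (mod 2941)
Candidate B: Squares mod 2941: 2047^1≡2047, 2047^2≡2225, 2047^4≡922, 2047^8≡135, 2047^16≡579, 2047^32≡2908, 2047^64≡1089, 2047^128≡698, 2047^256≡1939, 2047^512≡1123, 2047^1024≡2381, 2047^2048≡1854; 2491 = 2048 + 256 + 128 + 32 + 16 + 8 + 2 + 1, so 2047^2491 ≡ 1854·1939·698·2908·579·135·2225·2047 ≡ 303 (mod 2941)
Candidate C: Squares mod 2941: 1741^1≡1741, 1741^2≡1851, 1741^4≡2877, 1741^8≡1155, 1741^16≡1752, 1741^32≡2041, 1741^64≡1225, 1741^128≡715, 1741^256≡2432, 1741^512≡273, 1741^1024≡1004, 1741^2048≡2194; 2491 = 2048 + 256 + 128 + 32 + 16 + 8 + 2 + 1, so 1741^2491 ≡ 2194·2432·715·2041·1752·1155·1851·1741 ≡ 2360 (mod 2941)
  → matches h = 2360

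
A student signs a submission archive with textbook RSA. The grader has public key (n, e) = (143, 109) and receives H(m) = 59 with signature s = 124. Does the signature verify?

Squares mod 143: s^1≡124, s^2≡75, s^4≡48, s^8≡16, s^16≡113, s^32≡42, s^64≡48
109 = 64 + 32 + 8 + 4 + 1, so s^109 ≡ 48·42·16·48·124 ≡ 59 (mod 143)
59 = H(m), so the signature checks out.

verifies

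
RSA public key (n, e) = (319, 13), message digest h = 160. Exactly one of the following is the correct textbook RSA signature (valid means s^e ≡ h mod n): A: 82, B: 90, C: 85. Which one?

Candidate A: Squares mod 319: 82^1≡82, 82^2≡25, 82^4≡306, 82^8≡169; 13 = 8 + 4 + 1, so 82^13 ≡ 169·306·82 ≡ 81 (mod 319)
Candidate B: Squares mod 319: 90^1≡90, 90^2≡125, 90^4≡313, 90^8≡36; 13 = 8 + 4 + 1, so 90^13 ≡ 36·313·90 ≡ 19 (mod 319)
Candidate C: Squares mod 319: 85^1≡85, 85^2≡207, 85^4≡103, 85^8≡82; 13 = 8 + 4 + 1, so 85^13 ≡ 82·103·85 ≡ 160 (mod 319)
  → matches h = 160

C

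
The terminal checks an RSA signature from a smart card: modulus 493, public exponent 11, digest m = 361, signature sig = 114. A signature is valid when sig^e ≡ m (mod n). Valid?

sig^2 ≡ 114^2 = 12996 ≡ 178
sig^4 ≡ 178^2 = 31684 ≡ 132
sig^8 ≡ 132^2 = 17424 ≡ 169
11 = 8 + 2 + 1, so sig^11 ≡ 169·178·114 ≡ 40 (mod 493)
sig^11 mod 493 = 40, but m = 361.

no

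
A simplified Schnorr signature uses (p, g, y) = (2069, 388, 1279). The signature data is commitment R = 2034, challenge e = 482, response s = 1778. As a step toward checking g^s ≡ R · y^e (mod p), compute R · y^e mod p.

1279^2 = 1635841 ≡ 1331
1279^4 ≡ 1331^2 = 1771561 ≡ 497
1279^8 ≡ 497^2 = 247009 ≡ 798
1279^16 ≡ 798^2 = 636804 ≡ 1621
1279^32 ≡ 1621^2 = 2627641 ≡ 11
1279^64 ≡ 11^2 = 121
1279^128 ≡ 121^2 = 14641 ≡ 158
1279^256 ≡ 158^2 = 24964 ≡ 136
482 = 256 + 128 + 64 + 32 + 2, so 1279^482 ≡ 136·158·121·11·1331 ≡ 1427 (mod 2069)
R · y^e ≡ 2034·1427 = 2902518 ≡ 1780 (mod 2069)

1780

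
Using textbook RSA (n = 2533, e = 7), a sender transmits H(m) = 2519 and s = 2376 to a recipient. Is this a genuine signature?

forged

Squares mod 2533: s^1≡2376, s^2≡1852, s^4≡222
7 = 4 + 2 + 1, so s^7 ≡ 222·1852·2376 ≡ 1364 (mod 2533)
s^7 mod 2533 = 1364, but H(m) = 2519.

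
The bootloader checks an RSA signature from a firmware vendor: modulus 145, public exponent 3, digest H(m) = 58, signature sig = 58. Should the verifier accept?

Squares mod 145: sig^1≡58, sig^2≡29
3 = 2 + 1, so sig^3 ≡ 29·58 ≡ 87 (mod 145)
87 ≠ 58, so verification fails.

reject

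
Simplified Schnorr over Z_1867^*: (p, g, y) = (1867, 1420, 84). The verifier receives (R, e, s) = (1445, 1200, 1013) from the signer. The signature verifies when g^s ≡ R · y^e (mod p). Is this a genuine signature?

g^s mod p:
Squares mod 1867: 1420^1≡1420, 1420^2≡40, 1420^4≡1600, 1420^8≡343, 1420^16≡28, 1420^32≡784, 1420^64≡413, 1420^128≡672, 1420^256≡1637, 1420^512≡624
1013 = 512 + 256 + 128 + 64 + 32 + 16 + 4 + 1, so 1420^1013 ≡ 624·1637·672·413·784·28·1600·1420 ≡ 1505 (mod 1867)
R · y^e mod p:
Squares mod 1867: 84^1≡84, 84^2≡1455, 84^4≡1714, 84^8≡1005, 84^16≡1845, 84^32≡484, 84^64≡881, 84^128≡1356, 84^256≡1608, 84^512≡1736, 84^1024≡358
1200 = 1024 + 128 + 32 + 16, so 84^1200 ≡ 358·1356·484·1845 ≡ 576 (mod 1867)
1445·576 = 832320 ≡ 1505 (mod 1867)
1505 ≡ 1505 (mod 1867); signature holds.

genuine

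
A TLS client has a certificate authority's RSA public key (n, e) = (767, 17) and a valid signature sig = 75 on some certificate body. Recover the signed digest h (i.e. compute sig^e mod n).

316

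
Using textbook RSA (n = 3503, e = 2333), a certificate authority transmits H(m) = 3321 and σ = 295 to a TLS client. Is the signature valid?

valid

σ^2 ≡ 295^2 = 87025 ≡ 2953
σ^4 ≡ 2953^2 = 8720209 ≡ 1242
σ^8 ≡ 1242^2 = 1542564 ≡ 1244
σ^16 ≡ 1244^2 = 1547536 ≡ 2713
σ^32 ≡ 2713^2 = 7360369 ≡ 566
σ^64 ≡ 566^2 = 320356 ≡ 1583
σ^128 ≡ 1583^2 = 2505889 ≡ 1244
σ^256 ≡ 1244^2 = 1547536 ≡ 2713
σ^512 ≡ 2713^2 = 7360369 ≡ 566
σ^1024 ≡ 566^2 = 320356 ≡ 1583
σ^2048 ≡ 1583^2 = 2505889 ≡ 1244
2333 = 2048 + 256 + 16 + 8 + 4 + 1, so σ^2333 ≡ 1244·2713·2713·1244·1242·295 ≡ 3321 (mod 3503)
σ^2333 mod 3503 = 3321 matches H(m).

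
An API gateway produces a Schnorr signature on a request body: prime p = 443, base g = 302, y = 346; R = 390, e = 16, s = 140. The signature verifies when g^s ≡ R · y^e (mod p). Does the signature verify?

g^s mod p:
302^2 = 91204 ≡ 389
302^4 ≡ 389^2 = 151321 ≡ 258
302^8 ≡ 258^2 = 66564 ≡ 114
302^16 ≡ 114^2 = 12996 ≡ 149
302^32 ≡ 149^2 = 22201 ≡ 51
302^64 ≡ 51^2 = 2601 ≡ 386
302^128 ≡ 386^2 = 148996 ≡ 148
140 = 128 + 8 + 4, so 302^140 ≡ 148·114·258 ≡ 58 (mod 443)
R · y^e mod p:
346^2 = 119716 ≡ 106
346^4 ≡ 106^2 = 11236 ≡ 161
346^8 ≡ 161^2 = 25921 ≡ 227
346^16 ≡ 227^2 = 51529 ≡ 141
390·141 = 54990 ≡ 58 (mod 443)
58 ≡ 58 (mod 443); signature holds.

verifies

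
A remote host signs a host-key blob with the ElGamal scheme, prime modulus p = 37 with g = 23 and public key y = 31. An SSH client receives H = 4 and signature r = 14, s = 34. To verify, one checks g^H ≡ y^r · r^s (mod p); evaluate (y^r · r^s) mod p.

10

31^2 = 961 ≡ 36
31^4 ≡ 36^2 = 1296 ≡ 1
31^8 ≡ 1^2 = 1
14 = 8 + 4 + 2, so 31^14 ≡ 1·1·36 ≡ 36 (mod 37)
14^2 = 196 ≡ 11
14^4 ≡ 11^2 = 121 ≡ 10
14^8 ≡ 10^2 = 100 ≡ 26
14^16 ≡ 26^2 = 676 ≡ 10
14^32 ≡ 10^2 = 100 ≡ 26
34 = 32 + 2, so 14^34 ≡ 26·11 ≡ 27 (mod 37)
y^r · r^s ≡ 36·27 = 972 ≡ 10 (mod 37)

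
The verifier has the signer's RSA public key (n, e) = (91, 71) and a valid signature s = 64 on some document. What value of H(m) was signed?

s^71 mod 91 = 64

64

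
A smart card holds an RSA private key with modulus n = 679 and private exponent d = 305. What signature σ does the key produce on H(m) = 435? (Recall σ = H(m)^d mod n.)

435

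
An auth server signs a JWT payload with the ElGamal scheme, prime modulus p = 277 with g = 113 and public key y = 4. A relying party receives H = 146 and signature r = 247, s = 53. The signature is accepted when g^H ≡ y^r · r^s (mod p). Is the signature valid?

Left side g^H mod p:
113^146 mod 277 = 155
Right side y^r · r^s mod p:
4^247 mod 277 = 108
247^53 mod 277 = 113
108·113 = 12204 ≡ 16 (mod 277)
155 ≠ 16, so verification fails.

invalid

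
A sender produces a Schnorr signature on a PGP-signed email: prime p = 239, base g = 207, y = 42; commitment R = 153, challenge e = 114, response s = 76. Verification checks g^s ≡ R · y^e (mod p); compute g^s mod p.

207^76 mod 239 = 186

186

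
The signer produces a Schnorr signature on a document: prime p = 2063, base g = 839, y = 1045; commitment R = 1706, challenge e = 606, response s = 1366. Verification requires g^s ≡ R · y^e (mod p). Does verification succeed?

g^s mod p:
839^1366 mod 2063 = 345
R · y^e mod p:
1045^606 mod 2063 = 1121
1706·1121 = 1912426 ≡ 25 (mod 2063)
345 ≠ 25; the check fails.

fails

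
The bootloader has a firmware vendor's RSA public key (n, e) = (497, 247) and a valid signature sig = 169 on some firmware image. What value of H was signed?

232

sig^2 ≡ 169^2 = 28561 ≡ 232
sig^4 ≡ 232^2 = 53824 ≡ 148
sig^8 ≡ 148^2 = 21904 ≡ 36
sig^16 ≡ 36^2 = 1296 ≡ 302
sig^32 ≡ 302^2 = 91204 ≡ 253
sig^64 ≡ 253^2 = 64009 ≡ 393
sig^128 ≡ 393^2 = 154449 ≡ 379
247 = 128 + 64 + 32 + 16 + 4 + 2 + 1, so sig^247 ≡ 379·393·253·302·148·232·169 ≡ 232 (mod 497)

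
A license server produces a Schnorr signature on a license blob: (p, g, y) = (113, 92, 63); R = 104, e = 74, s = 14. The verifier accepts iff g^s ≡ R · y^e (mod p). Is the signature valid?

valid

g^s mod p:
92^2 = 8464 ≡ 102
92^4 ≡ 102^2 = 10404 ≡ 8
92^8 ≡ 8^2 = 64
14 = 8 + 4 + 2, so 92^14 ≡ 64·8·102 ≡ 18 (mod 113)
R · y^e mod p:
63^2 = 3969 ≡ 14
63^4 ≡ 14^2 = 196 ≡ 83
63^8 ≡ 83^2 = 6889 ≡ 109
63^16 ≡ 109^2 = 11881 ≡ 16
63^32 ≡ 16^2 = 256 ≡ 30
63^64 ≡ 30^2 = 900 ≡ 109
74 = 64 + 8 + 2, so 63^74 ≡ 109·109·14 ≡ 111 (mod 113)
104·111 = 11544 ≡ 18 (mod 113)
18 ≡ 18 (mod 113); signature holds.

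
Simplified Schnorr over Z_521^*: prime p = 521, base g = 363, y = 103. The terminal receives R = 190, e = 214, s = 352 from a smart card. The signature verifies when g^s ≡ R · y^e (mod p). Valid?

g^s mod p:
Squares mod 521: 363^1≡363, 363^2≡477, 363^4≡373, 363^8≡22, 363^16≡484, 363^32≡327, 363^64≡124, 363^128≡267, 363^256≡433
352 = 256 + 64 + 32, so 363^352 ≡ 433·124·327 ≡ 105 (mod 521)
R · y^e mod p:
Squares mod 521: 103^1≡103, 103^2≡189, 103^4≡293, 103^8≡405, 103^16≡431, 103^32≡285, 103^64≡470, 103^128≡517
214 = 128 + 64 + 16 + 4 + 2, so 103^214 ≡ 517·470·431·293·189 ≡ 402 (mod 521)
190·402 = 76380 ≡ 314 (mod 521)
105 ≠ 314; the check fails.

no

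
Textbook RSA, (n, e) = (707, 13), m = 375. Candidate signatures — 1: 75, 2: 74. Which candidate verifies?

Candidate 1: 75^13 mod 707 = 89
Candidate 2: 74^13 mod 707 = 375
  → matches m = 375

2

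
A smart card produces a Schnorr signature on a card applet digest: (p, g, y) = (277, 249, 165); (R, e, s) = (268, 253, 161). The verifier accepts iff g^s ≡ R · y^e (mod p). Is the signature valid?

invalid

g^s mod p:
Squares mod 277: 249^1≡249, 249^2≡230, 249^4≡270, 249^8≡49, 249^16≡185, 249^32≡154, 249^64≡171, 249^128≡156
161 = 128 + 32 + 1, so 249^161 ≡ 156·154·249 ≡ 161 (mod 277)
R · y^e mod p:
Squares mod 277: 165^1≡165, 165^2≡79, 165^4≡147, 165^8≡3, 165^16≡9, 165^32≡81, 165^64≡190, 165^128≡90
253 = 128 + 64 + 32 + 16 + 8 + 4 + 1, so 165^253 ≡ 90·190·81·9·3·147·165 ≡ 160 (mod 277)
268·160 = 42880 ≡ 222 (mod 277)
161 ≠ 222; the check fails.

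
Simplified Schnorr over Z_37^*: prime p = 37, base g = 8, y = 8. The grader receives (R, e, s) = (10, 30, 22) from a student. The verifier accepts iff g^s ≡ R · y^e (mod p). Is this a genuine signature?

forged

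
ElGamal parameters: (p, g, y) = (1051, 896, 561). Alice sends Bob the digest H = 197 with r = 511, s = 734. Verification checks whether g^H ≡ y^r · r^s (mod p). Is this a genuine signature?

Left side g^H mod p:
Squares mod 1051: 896^1≡896, 896^2≡903, 896^4≡884, 896^8≡563, 896^16≡618, 896^32≡411, 896^64≡761, 896^128≡20
197 = 128 + 64 + 4 + 1, so 896^197 ≡ 20·761·884·896 ≡ 248 (mod 1051)
Right side y^r · r^s mod p:
Squares mod 1051: 561^1≡561, 561^2≡472, 561^4≡1023, 561^8≡784, 561^16≡872, 561^32≡511, 561^64≡473, 561^128≡917, 561^256≡89
511 = 256 + 128 + 64 + 32 + 16 + 8 + 4 + 2 + 1, so 561^511 ≡ 89·917·473·511·872·784·1023·472·561 ≡ 608 (mod 1051)
Squares mod 1051: 511^1≡511, 511^2≡473, 511^4≡917, 511^8≡89, 511^16≡564, 511^32≡694, 511^64≡278, 511^128≡561, 511^256≡472, 511^512≡1023
734 = 512 + 128 + 64 + 16 + 8 + 4 + 2, so 511^734 ≡ 1023·561·278·564·89·917·473 ≡ 761 (mod 1051)
608·761 = 462688 ≡ 248 (mod 1051)
248 ≡ 248 (mod 1051), so the signature is genuine.

genuine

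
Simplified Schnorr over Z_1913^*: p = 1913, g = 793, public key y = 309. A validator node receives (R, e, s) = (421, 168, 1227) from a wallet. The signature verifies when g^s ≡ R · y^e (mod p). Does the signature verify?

does not verify

g^s mod p:
793^2 = 628849 ≡ 1385
793^4 ≡ 1385^2 = 1918225 ≡ 1399
793^8 ≡ 1399^2 = 1957201 ≡ 202
793^16 ≡ 202^2 = 40804 ≡ 631
793^32 ≡ 631^2 = 398161 ≡ 257
793^64 ≡ 257^2 = 66049 ≡ 1007
793^128 ≡ 1007^2 = 1014049 ≡ 159
793^256 ≡ 159^2 = 25281 ≡ 412
793^512 ≡ 412^2 = 169744 ≡ 1400
793^1024 ≡ 1400^2 = 1960000 ≡ 1088
1227 = 1024 + 128 + 64 + 8 + 2 + 1, so 793^1227 ≡ 1088·159·1007·202·1385·793 ≡ 1865 (mod 1913)
R · y^e mod p:
309^2 = 95481 ≡ 1744
309^4 ≡ 1744^2 = 3041536 ≡ 1779
309^8 ≡ 1779^2 = 3164841 ≡ 739
309^16 ≡ 739^2 = 546121 ≡ 916
309^32 ≡ 916^2 = 839056 ≡ 1162
309^64 ≡ 1162^2 = 1350244 ≡ 1579
309^128 ≡ 1579^2 = 2493241 ≡ 602
168 = 128 + 32 + 8, so 309^168 ≡ 602·1162·739 ≡ 159 (mod 1913)
421·159 = 66939 ≡ 1897 (mod 1913)
1865 ≠ 1897; the check fails.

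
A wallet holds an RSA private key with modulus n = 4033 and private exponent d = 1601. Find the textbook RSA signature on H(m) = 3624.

759

(H(m))^2 ≡ 3624^2 = 13133376 ≡ 1928
(H(m))^4 ≡ 1928^2 = 3717184 ≡ 2791
(H(m))^8 ≡ 2791^2 = 7789681 ≡ 1958
(H(m))^16 ≡ 1958^2 = 3833764 ≡ 2414
(H(m))^32 ≡ 2414^2 = 5827396 ≡ 3744
(H(m))^64 ≡ 3744^2 = 14017536 ≡ 2861
(H(m))^128 ≡ 2861^2 = 8185321 ≡ 2364
(H(m))^256 ≡ 2364^2 = 5588496 ≡ 2791
(H(m))^512 ≡ 2791^2 = 7789681 ≡ 1958
(H(m))^1024 ≡ 1958^2 = 3833764 ≡ 2414
1601 = 1024 + 512 + 64 + 1, so (H(m))^1601 ≡ 2414·1958·2861·3624 ≡ 759 (mod 4033)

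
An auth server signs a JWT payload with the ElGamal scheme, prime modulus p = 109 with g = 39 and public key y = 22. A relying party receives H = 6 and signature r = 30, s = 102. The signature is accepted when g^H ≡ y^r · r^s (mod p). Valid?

Left side g^H mod p:
39^2 = 1521 ≡ 104
39^4 ≡ 104^2 = 10816 ≡ 25
6 = 4 + 2, so 39^6 ≡ 25·104 ≡ 93 (mod 109)
Right side y^r · r^s mod p:
22^2 = 484 ≡ 48
22^4 ≡ 48^2 = 2304 ≡ 15
22^8 ≡ 15^2 = 225 ≡ 7
22^16 ≡ 7^2 = 49
30 = 16 + 8 + 4 + 2, so 22^30 ≡ 49·7·15·48 ≡ 75 (mod 109)
30^2 = 900 ≡ 28
30^4 ≡ 28^2 = 784 ≡ 21
30^8 ≡ 21^2 = 441 ≡ 5
30^16 ≡ 5^2 = 25
30^32 ≡ 25^2 = 625 ≡ 80
30^64 ≡ 80^2 = 6400 ≡ 78
102 = 64 + 32 + 4 + 2, so 30^102 ≡ 78·80·21·28 ≡ 71 (mod 109)
75·71 = 5325 ≡ 93 (mod 109)
93 ≡ 93 (mod 109), so the signature is genuine.

yes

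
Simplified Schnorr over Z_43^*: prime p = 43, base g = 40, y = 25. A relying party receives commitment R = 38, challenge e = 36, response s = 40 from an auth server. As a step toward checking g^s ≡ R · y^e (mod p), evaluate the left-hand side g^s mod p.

24

40^2 = 1600 ≡ 9
40^4 ≡ 9^2 = 81 ≡ 38
40^8 ≡ 38^2 = 1444 ≡ 25
40^16 ≡ 25^2 = 625 ≡ 23
40^32 ≡ 23^2 = 529 ≡ 13
40 = 32 + 8, so 40^40 ≡ 13·25 ≡ 24 (mod 43)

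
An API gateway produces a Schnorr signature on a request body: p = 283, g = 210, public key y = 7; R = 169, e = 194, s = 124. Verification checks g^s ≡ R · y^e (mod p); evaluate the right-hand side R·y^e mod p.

7^194 mod 283 = 159
R · y^e ≡ 169·159 = 26871 ≡ 269 (mod 283)

269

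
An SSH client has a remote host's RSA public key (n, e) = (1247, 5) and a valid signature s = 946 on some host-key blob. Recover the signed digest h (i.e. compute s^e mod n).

s^2 ≡ 946^2 = 894916 ≡ 817
s^4 ≡ 817^2 = 667489 ≡ 344
5 = 4 + 1, so s^5 ≡ 344·946 ≡ 1204 (mod 1247)

1204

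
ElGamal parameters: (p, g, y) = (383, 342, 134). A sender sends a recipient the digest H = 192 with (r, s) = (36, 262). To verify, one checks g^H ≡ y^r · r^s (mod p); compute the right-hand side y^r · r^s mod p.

134^2 = 17956 ≡ 338
134^4 ≡ 338^2 = 114244 ≡ 110
134^8 ≡ 110^2 = 12100 ≡ 227
134^16 ≡ 227^2 = 51529 ≡ 207
134^32 ≡ 207^2 = 42849 ≡ 336
36 = 32 + 4, so 134^36 ≡ 336·110 ≡ 192 (mod 383)
36^2 = 1296 ≡ 147
36^4 ≡ 147^2 = 21609 ≡ 161
36^8 ≡ 161^2 = 25921 ≡ 260
36^16 ≡ 260^2 = 67600 ≡ 192
36^32 ≡ 192^2 = 36864 ≡ 96
36^64 ≡ 96^2 = 9216 ≡ 24
36^128 ≡ 24^2 = 576 ≡ 193
36^256 ≡ 193^2 = 37249 ≡ 98
262 = 256 + 4 + 2, so 36^262 ≡ 98·161·147 ≡ 301 (mod 383)
y^r · r^s ≡ 192·301 = 57792 ≡ 342 (mod 383)

342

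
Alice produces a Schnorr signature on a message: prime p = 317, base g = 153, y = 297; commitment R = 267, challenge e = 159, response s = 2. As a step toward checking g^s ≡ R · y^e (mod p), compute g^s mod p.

Squares mod 317: 153^1≡153, 153^2≡268
153^2 ≡ 268 (mod 317)

268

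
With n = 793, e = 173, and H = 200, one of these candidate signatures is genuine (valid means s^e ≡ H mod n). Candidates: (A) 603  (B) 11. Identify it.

A

Candidate A: 603^2 = 363609 ≡ 415; 603^4 ≡ 415^2 = 172225 ≡ 144; 603^8 ≡ 144^2 = 20736 ≡ 118; 603^16 ≡ 118^2 = 13924 ≡ 443; 603^32 ≡ 443^2 = 196249 ≡ 378; 603^64 ≡ 378^2 = 142884 ≡ 144; 603^128 ≡ 144^2 = 20736 ≡ 118; 173 = 128 + 32 + 8 + 4 + 1, so 603^173 ≡ 118·378·118·144·603 ≡ 200 (mod 793)
  → matches H = 200
Candidate B: 11^2 = 121; 11^4 ≡ 121^2 = 14641 ≡ 367; 11^8 ≡ 367^2 = 134689 ≡ 672; 11^16 ≡ 672^2 = 451584 ≡ 367; 11^32 ≡ 367^2 = 134689 ≡ 672; 11^64 ≡ 672^2 = 451584 ≡ 367; 11^128 ≡ 367^2 = 134689 ≡ 672; 173 = 128 + 32 + 8 + 4 + 1, so 11^173 ≡ 672·672·672·367·11 ≡ 72 (mod 793)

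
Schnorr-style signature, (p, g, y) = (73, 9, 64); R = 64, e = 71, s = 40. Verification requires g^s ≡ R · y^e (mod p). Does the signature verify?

g^s mod p:
9^40 mod 73 = 64
R · y^e mod p:
64^71 mod 73 = 8
64·8 = 512 ≡ 1 (mod 73)
64 ≠ 1; the check fails.

does not verify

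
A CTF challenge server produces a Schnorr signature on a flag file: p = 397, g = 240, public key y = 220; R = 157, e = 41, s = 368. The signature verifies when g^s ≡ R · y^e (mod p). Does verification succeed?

g^s mod p:
240^2 = 57600 ≡ 35
240^4 ≡ 35^2 = 1225 ≡ 34
240^8 ≡ 34^2 = 1156 ≡ 362
240^16 ≡ 362^2 = 131044 ≡ 34
240^32 ≡ 34^2 = 1156 ≡ 362
240^64 ≡ 362^2 = 131044 ≡ 34
240^128 ≡ 34^2 = 1156 ≡ 362
240^256 ≡ 362^2 = 131044 ≡ 34
368 = 256 + 64 + 32 + 16, so 240^368 ≡ 34·34·362·34 ≡ 362 (mod 397)
R · y^e mod p:
220^2 = 48400 ≡ 363
220^4 ≡ 363^2 = 131769 ≡ 362
220^8 ≡ 362^2 = 131044 ≡ 34
220^16 ≡ 34^2 = 1156 ≡ 362
220^32 ≡ 362^2 = 131044 ≡ 34
41 = 32 + 8 + 1, so 220^41 ≡ 34·34·220 ≡ 240 (mod 397)
157·240 = 37680 ≡ 362 (mod 397)
362 ≡ 362 (mod 397); signature holds.

passes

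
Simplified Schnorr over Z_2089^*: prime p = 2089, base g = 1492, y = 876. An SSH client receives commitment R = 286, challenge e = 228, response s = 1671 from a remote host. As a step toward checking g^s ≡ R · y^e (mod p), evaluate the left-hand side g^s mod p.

1860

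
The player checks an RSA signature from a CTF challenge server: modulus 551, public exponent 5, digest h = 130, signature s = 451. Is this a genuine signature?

s^5 mod 551 = 371
s^5 mod 551 = 371, but h = 130.

forged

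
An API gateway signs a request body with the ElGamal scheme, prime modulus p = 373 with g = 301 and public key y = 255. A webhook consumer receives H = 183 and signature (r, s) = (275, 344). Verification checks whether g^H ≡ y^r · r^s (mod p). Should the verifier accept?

accept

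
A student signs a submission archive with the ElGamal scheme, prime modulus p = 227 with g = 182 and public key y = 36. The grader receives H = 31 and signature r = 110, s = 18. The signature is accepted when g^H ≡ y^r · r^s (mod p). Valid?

Left side g^H mod p:
Squares mod 227: 182^1≡182, 182^2≡209, 182^4≡97, 182^8≡102, 182^16≡189
31 = 16 + 8 + 4 + 2 + 1, so 182^31 ≡ 189·102·97·209·182 ≡ 205 (mod 227)
Right side y^r · r^s mod p:
Squares mod 227: 36^1≡36, 36^2≡161, 36^4≡43, 36^8≡33, 36^16≡181, 36^32≡73, 36^64≡108
110 = 64 + 32 + 8 + 4 + 2, so 36^110 ≡ 108·73·33·43·161 ≡ 212 (mod 227)
Squares mod 227: 110^1≡110, 110^2≡69, 110^4≡221, 110^8≡36, 110^16≡161
18 = 16 + 2, so 110^18 ≡ 161·69 ≡ 213 (mod 227)
212·213 = 45156 ≡ 210 (mod 227)
205 ≠ 210, so verification fails.

no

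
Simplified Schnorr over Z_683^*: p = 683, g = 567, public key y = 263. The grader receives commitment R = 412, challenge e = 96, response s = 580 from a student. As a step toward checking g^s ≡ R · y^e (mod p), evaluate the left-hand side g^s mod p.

650

567^2 = 321489 ≡ 479
567^4 ≡ 479^2 = 229441 ≡ 636
567^8 ≡ 636^2 = 404496 ≡ 160
567^16 ≡ 160^2 = 25600 ≡ 329
567^32 ≡ 329^2 = 108241 ≡ 327
567^64 ≡ 327^2 = 106929 ≡ 381
567^128 ≡ 381^2 = 145161 ≡ 365
567^256 ≡ 365^2 = 133225 ≡ 40
567^512 ≡ 40^2 = 1600 ≡ 234
580 = 512 + 64 + 4, so 567^580 ≡ 234·381·636 ≡ 650 (mod 683)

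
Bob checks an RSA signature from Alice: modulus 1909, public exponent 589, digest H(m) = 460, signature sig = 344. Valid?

no

Squares mod 1909: sig^1≡344, sig^2≡1887, sig^4≡484, sig^8≡1358, sig^16≡70, sig^32≡1082, sig^64≡507, sig^128≡1243, sig^256≡668, sig^512≡1427
589 = 512 + 64 + 8 + 4 + 1, so sig^589 ≡ 1427·507·1358·484·344 ≡ 988 (mod 1909)
The recovered value 988 does not match the digest 460.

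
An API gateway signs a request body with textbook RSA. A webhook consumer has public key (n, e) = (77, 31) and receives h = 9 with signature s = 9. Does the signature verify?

s^2 ≡ 9^2 = 81 ≡ 4
s^4 ≡ 4^2 = 16
s^8 ≡ 16^2 = 256 ≡ 25
s^16 ≡ 25^2 = 625 ≡ 9
31 = 16 + 8 + 4 + 2 + 1, so s^31 ≡ 9·25·16·4·9 ≡ 9 (mod 77)
Since 9 equals the digest 9, verification succeeds.

verifies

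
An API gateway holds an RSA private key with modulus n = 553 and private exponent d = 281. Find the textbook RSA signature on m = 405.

62

m^2 ≡ 405^2 = 164025 ≡ 337
m^4 ≡ 337^2 = 113569 ≡ 204
m^8 ≡ 204^2 = 41616 ≡ 141
m^16 ≡ 141^2 = 19881 ≡ 526
m^32 ≡ 526^2 = 276676 ≡ 176
m^64 ≡ 176^2 = 30976 ≡ 8
m^128 ≡ 8^2 = 64
m^256 ≡ 64^2 = 4096 ≡ 225
281 = 256 + 16 + 8 + 1, so m^281 ≡ 225·526·141·405 ≡ 62 (mod 553)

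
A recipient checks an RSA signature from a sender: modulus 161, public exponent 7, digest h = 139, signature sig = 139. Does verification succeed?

sig^7 mod 161 = 139
Since 139 equals the digest 139, verification succeeds.

passes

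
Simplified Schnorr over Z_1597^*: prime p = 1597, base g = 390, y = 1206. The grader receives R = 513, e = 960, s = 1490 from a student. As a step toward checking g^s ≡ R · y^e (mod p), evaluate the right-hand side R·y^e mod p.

171

1206^2 = 1454436 ≡ 1166
1206^4 ≡ 1166^2 = 1359556 ≡ 509
1206^8 ≡ 509^2 = 259081 ≡ 367
1206^16 ≡ 367^2 = 134689 ≡ 541
1206^32 ≡ 541^2 = 292681 ≡ 430
1206^64 ≡ 430^2 = 184900 ≡ 1245
1206^128 ≡ 1245^2 = 1550025 ≡ 935
1206^256 ≡ 935^2 = 874225 ≡ 666
1206^512 ≡ 666^2 = 443556 ≡ 1187
960 = 512 + 256 + 128 + 64, so 1206^960 ≡ 1187·666·935·1245 ≡ 1065 (mod 1597)
R · y^e ≡ 513·1065 = 546345 ≡ 171 (mod 1597)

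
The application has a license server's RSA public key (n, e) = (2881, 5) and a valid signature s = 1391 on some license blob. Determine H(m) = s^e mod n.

Squares mod 2881: s^1≡1391, s^2≡1730, s^4≡2422
5 = 4 + 1, so s^5 ≡ 2422·1391 ≡ 1113 (mod 2881)

1113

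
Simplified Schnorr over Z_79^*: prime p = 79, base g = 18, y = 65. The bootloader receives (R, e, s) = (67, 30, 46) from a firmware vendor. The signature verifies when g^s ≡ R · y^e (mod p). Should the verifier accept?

accept

g^s mod p:
18^2 = 324 ≡ 8
18^4 ≡ 8^2 = 64
18^8 ≡ 64^2 = 4096 ≡ 67
18^16 ≡ 67^2 = 4489 ≡ 65
18^32 ≡ 65^2 = 4225 ≡ 38
46 = 32 + 8 + 4 + 2, so 18^46 ≡ 38·67·64·8 ≡ 52 (mod 79)
R · y^e mod p:
65^2 = 4225 ≡ 38
65^4 ≡ 38^2 = 1444 ≡ 22
65^8 ≡ 22^2 = 484 ≡ 10
65^16 ≡ 10^2 = 100 ≡ 21
30 = 16 + 8 + 4 + 2, so 65^30 ≡ 21·10·22·38 ≡ 22 (mod 79)
67·22 = 1474 ≡ 52 (mod 79)
52 ≡ 52 (mod 79); signature holds.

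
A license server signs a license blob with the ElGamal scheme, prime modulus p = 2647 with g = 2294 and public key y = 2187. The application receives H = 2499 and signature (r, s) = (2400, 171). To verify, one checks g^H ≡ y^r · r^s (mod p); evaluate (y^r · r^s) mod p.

414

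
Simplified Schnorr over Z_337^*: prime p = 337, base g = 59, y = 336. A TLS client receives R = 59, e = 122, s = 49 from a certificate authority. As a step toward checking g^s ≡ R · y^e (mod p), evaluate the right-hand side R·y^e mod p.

336^2 = 112896 ≡ 1
336^4 ≡ 1^2 = 1
336^8 ≡ 1^2 = 1
336^16 ≡ 1^2 = 1
336^32 ≡ 1^2 = 1
336^64 ≡ 1^2 = 1
122 = 64 + 32 + 16 + 8 + 2, so 336^122 ≡ 1·1·1·1·1 ≡ 1 (mod 337)
R · y^e ≡ 59·1 = 59 ≡ 59 (mod 337)

59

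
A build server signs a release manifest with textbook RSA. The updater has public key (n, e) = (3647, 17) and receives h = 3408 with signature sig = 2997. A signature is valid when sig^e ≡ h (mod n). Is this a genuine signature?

sig^2 ≡ 2997^2 = 8982009 ≡ 3095
sig^4 ≡ 3095^2 = 9579025 ≡ 2003
sig^8 ≡ 2003^2 = 4012009 ≡ 309
sig^16 ≡ 309^2 = 95481 ≡ 659
17 = 16 + 1, so sig^17 ≡ 659·2997 ≡ 1996 (mod 3647)
The recovered value 1996 does not match the digest 3408.

forged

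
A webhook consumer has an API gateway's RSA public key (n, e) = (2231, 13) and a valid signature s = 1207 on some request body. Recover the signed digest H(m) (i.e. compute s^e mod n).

Squares mod 2231: s^1≡1207, s^2≡6, s^4≡36, s^8≡1296
13 = 8 + 4 + 1, so s^13 ≡ 1296·36·1207 ≡ 1121 (mod 2231)

1121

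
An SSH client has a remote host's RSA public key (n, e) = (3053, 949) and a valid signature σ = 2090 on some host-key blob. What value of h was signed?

σ^2 ≡ 2090^2 = 4368100 ≡ 2310
σ^4 ≡ 2310^2 = 5336100 ≡ 2509
σ^8 ≡ 2509^2 = 6295081 ≡ 2848
σ^16 ≡ 2848^2 = 8111104 ≡ 2336
σ^32 ≡ 2336^2 = 5456896 ≡ 1185
σ^64 ≡ 1185^2 = 1404225 ≡ 2898
σ^128 ≡ 2898^2 = 8398404 ≡ 2654
σ^256 ≡ 2654^2 = 7043716 ≡ 445
σ^512 ≡ 445^2 = 198025 ≡ 2633
949 = 512 + 256 + 128 + 32 + 16 + 4 + 1, so σ^949 ≡ 2633·445·2654·1185·2336·2509·2090 ≡ 544 (mod 3053)

544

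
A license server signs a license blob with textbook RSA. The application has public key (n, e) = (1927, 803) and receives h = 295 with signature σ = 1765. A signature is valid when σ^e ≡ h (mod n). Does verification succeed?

passes

Squares mod 1927: σ^1≡1765, σ^2≡1193, σ^4≡1123, σ^8≡871, σ^16≡1330, σ^32≡1841, σ^64≡1615, σ^128≡994, σ^256≡1412, σ^512≡1226
803 = 512 + 256 + 32 + 2 + 1, so σ^803 ≡ 1226·1412·1841·1193·1765 ≡ 295 (mod 1927)
Since 295 equals the digest 295, verification succeeds.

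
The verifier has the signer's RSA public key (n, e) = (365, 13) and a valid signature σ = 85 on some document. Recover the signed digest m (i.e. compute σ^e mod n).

330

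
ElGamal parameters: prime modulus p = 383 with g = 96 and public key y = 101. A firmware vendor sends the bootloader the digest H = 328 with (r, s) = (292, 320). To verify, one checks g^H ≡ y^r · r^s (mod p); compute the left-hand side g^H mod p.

57

96^2 = 9216 ≡ 24
96^4 ≡ 24^2 = 576 ≡ 193
96^8 ≡ 193^2 = 37249 ≡ 98
96^16 ≡ 98^2 = 9604 ≡ 29
96^32 ≡ 29^2 = 841 ≡ 75
96^64 ≡ 75^2 = 5625 ≡ 263
96^128 ≡ 263^2 = 69169 ≡ 229
96^256 ≡ 229^2 = 52441 ≡ 353
328 = 256 + 64 + 8, so 96^328 ≡ 353·263·98 ≡ 57 (mod 383)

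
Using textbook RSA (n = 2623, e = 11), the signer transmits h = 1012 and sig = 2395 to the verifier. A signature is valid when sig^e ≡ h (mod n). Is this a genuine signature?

sig^11 mod 2623 = 1611
sig^11 mod 2623 = 1611, but h = 1012.

forged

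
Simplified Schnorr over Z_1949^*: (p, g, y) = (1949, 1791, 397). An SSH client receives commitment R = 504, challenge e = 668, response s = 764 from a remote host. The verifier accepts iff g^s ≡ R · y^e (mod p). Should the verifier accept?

accept

g^s mod p:
Squares mod 1949: 1791^1≡1791, 1791^2≡1576, 1791^4≡750, 1791^8≡1188, 1791^16≡268, 1791^32≡1660, 1791^64≡1663, 1791^128≡1887, 1791^256≡1895, 1791^512≡967
764 = 512 + 128 + 64 + 32 + 16 + 8 + 4, so 1791^764 ≡ 967·1887·1663·1660·268·1188·750 ≡ 1053 (mod 1949)
R · y^e mod p:
Squares mod 1949: 397^1≡397, 397^2≡1689, 397^4≡1334, 397^8≡119, 397^16≡518, 397^32≡1311, 397^64≡1652, 397^128≡504, 397^256≡646, 397^512≡230
668 = 512 + 128 + 16 + 8 + 4, so 397^668 ≡ 230·504·518·119·1334 ≡ 1081 (mod 1949)
504·1081 = 544824 ≡ 1053 (mod 1949)
1053 ≡ 1053 (mod 1949); signature holds.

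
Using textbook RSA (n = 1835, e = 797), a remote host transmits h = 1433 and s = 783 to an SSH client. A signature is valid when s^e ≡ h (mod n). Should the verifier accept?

s^2 ≡ 783^2 = 613089 ≡ 199
s^4 ≡ 199^2 = 39601 ≡ 1066
s^8 ≡ 1066^2 = 1136356 ≡ 491
s^16 ≡ 491^2 = 241081 ≡ 696
s^32 ≡ 696^2 = 484416 ≡ 1811
s^64 ≡ 1811^2 = 3279721 ≡ 576
s^128 ≡ 576^2 = 331776 ≡ 1476
s^256 ≡ 1476^2 = 2178576 ≡ 431
s^512 ≡ 431^2 = 185761 ≡ 426
797 = 512 + 256 + 16 + 8 + 4 + 1, so s^797 ≡ 426·431·696·491·1066·783 ≡ 1433 (mod 1835)
Since 1433 equals the digest 1433, verification succeeds.

accept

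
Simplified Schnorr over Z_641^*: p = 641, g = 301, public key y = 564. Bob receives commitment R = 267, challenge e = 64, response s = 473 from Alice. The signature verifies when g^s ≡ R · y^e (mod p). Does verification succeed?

g^s mod p:
301^2 = 90601 ≡ 220
301^4 ≡ 220^2 = 48400 ≡ 325
301^8 ≡ 325^2 = 105625 ≡ 501
301^16 ≡ 501^2 = 251001 ≡ 370
301^32 ≡ 370^2 = 136900 ≡ 367
301^64 ≡ 367^2 = 134689 ≡ 79
301^128 ≡ 79^2 = 6241 ≡ 472
301^256 ≡ 472^2 = 222784 ≡ 357
473 = 256 + 128 + 64 + 16 + 8 + 1, so 301^473 ≡ 357·472·79·370·501·301 ≡ 267 (mod 641)
R · y^e mod p:
564^2 = 318096 ≡ 160
564^4 ≡ 160^2 = 25600 ≡ 601
564^8 ≡ 601^2 = 361201 ≡ 318
564^16 ≡ 318^2 = 101124 ≡ 487
564^32 ≡ 487^2 = 237169 ≡ 640
564^64 ≡ 640^2 = 409600 ≡ 1
267·1 = 267 ≡ 267 (mod 641)
267 ≡ 267 (mod 641); signature holds.

passes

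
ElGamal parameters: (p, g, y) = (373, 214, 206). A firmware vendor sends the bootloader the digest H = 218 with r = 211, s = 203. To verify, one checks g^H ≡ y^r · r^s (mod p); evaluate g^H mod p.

278

214^2 = 45796 ≡ 290
214^4 ≡ 290^2 = 84100 ≡ 175
214^8 ≡ 175^2 = 30625 ≡ 39
214^16 ≡ 39^2 = 1521 ≡ 29
214^32 ≡ 29^2 = 841 ≡ 95
214^64 ≡ 95^2 = 9025 ≡ 73
214^128 ≡ 73^2 = 5329 ≡ 107
218 = 128 + 64 + 16 + 8 + 2, so 214^218 ≡ 107·73·29·39·290 ≡ 278 (mod 373)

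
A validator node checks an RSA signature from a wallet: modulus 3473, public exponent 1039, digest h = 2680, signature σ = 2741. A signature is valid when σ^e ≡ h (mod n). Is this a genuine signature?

genuine

σ^2 ≡ 2741^2 = 7513081 ≡ 982
σ^4 ≡ 982^2 = 964324 ≡ 2303
σ^8 ≡ 2303^2 = 5303809 ≡ 538
σ^16 ≡ 538^2 = 289444 ≡ 1185
σ^32 ≡ 1185^2 = 1404225 ≡ 1133
σ^64 ≡ 1133^2 = 1283689 ≡ 2152
σ^128 ≡ 2152^2 = 4631104 ≡ 1595
σ^256 ≡ 1595^2 = 2544025 ≡ 1789
σ^512 ≡ 1789^2 = 3200521 ≡ 1888
σ^1024 ≡ 1888^2 = 3564544 ≡ 1246
1039 = 1024 + 8 + 4 + 2 + 1, so σ^1039 ≡ 1246·538·2303·982·2741 ≡ 2680 (mod 3473)
2680 = h, so the signature checks out.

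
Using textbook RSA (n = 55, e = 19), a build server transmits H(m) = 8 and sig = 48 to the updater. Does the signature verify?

does not verify

sig^19 mod 55 = 47
47 ≠ 8, so verification fails.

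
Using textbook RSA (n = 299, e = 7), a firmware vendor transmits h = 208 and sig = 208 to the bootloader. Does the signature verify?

verifies

sig^7 mod 299 = 208
sig^7 mod 299 = 208 matches h.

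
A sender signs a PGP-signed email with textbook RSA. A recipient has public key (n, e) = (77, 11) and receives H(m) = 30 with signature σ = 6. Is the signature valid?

invalid

Squares mod 77: σ^1≡6, σ^2≡36, σ^4≡64, σ^8≡15
11 = 8 + 2 + 1, so σ^11 ≡ 15·36·6 ≡ 6 (mod 77)
6 ≠ 30, so verification fails.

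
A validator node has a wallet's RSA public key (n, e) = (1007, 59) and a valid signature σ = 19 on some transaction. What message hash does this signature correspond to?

133

σ^2 ≡ 19^2 = 361
σ^4 ≡ 361^2 = 130321 ≡ 418
σ^8 ≡ 418^2 = 174724 ≡ 513
σ^16 ≡ 513^2 = 263169 ≡ 342
σ^32 ≡ 342^2 = 116964 ≡ 152
59 = 32 + 16 + 8 + 2 + 1, so σ^59 ≡ 152·342·513·361·19 ≡ 133 (mod 1007)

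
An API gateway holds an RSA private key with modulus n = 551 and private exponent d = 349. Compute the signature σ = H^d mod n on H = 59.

204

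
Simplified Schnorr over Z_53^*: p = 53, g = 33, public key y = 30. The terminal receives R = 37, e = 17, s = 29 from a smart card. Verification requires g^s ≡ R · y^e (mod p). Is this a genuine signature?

genuine

g^s mod p:
Squares mod 53: 33^1≡33, 33^2≡29, 33^4≡46, 33^8≡49, 33^16≡16
29 = 16 + 8 + 4 + 1, so 33^29 ≡ 16·49·46·33 ≡ 50 (mod 53)
R · y^e mod p:
Squares mod 53: 30^1≡30, 30^2≡52, 30^4≡1, 30^8≡1, 30^16≡1
17 = 16 + 1, so 30^17 ≡ 1·30 ≡ 30 (mod 53)
37·30 = 1110 ≡ 50 (mod 53)
50 ≡ 50 (mod 53); signature holds.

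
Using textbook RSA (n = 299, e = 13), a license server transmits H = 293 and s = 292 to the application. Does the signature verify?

does not verify

Squares mod 299: s^1≡292, s^2≡49, s^4≡9, s^8≡81
13 = 8 + 4 + 1, so s^13 ≡ 81·9·292 ≡ 279 (mod 299)
279 ≠ 293, so verification fails.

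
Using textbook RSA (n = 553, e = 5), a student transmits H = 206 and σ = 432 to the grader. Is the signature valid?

σ^2 ≡ 432^2 = 186624 ≡ 263
σ^4 ≡ 263^2 = 69169 ≡ 44
5 = 4 + 1, so σ^5 ≡ 44·432 ≡ 206 (mod 553)
206 = H, so the signature checks out.

valid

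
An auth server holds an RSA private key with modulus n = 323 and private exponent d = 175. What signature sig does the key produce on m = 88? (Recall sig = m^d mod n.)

278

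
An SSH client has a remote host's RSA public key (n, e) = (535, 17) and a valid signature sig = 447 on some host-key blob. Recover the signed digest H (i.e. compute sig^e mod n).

sig^17 mod 535 = 212

212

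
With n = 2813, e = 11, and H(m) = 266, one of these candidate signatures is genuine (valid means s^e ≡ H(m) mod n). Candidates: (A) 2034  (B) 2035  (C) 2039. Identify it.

Candidate A: Squares mod 2813: 2034^1≡2034, 2034^2≡2046, 2034^4≡372, 2034^8≡547; 11 = 8 + 2 + 1, so 2034^11 ≡ 547·2046·2034 ≡ 266 (mod 2813)
  → matches H(m) = 266
Candidate B: Squares mod 2813: 2035^1≡2035, 2035^2≡489, 2035^4≡16, 2035^8≡256; 11 = 8 + 2 + 1, so 2035^11 ≡ 256·489·2035 ≡ 1347 (mod 2813)
Candidate C: Squares mod 2813: 2039^1≡2039, 2039^2≡2720, 2039^4≡210, 2039^8≡1905; 11 = 8 + 2 + 1, so 2039^11 ≡ 1905·2720·2039 ≡ 399 (mod 2813)

A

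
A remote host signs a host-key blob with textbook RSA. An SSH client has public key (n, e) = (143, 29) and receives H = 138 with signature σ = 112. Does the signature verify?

verifies

Squares mod 143: σ^1≡112, σ^2≡103, σ^4≡27, σ^8≡14, σ^16≡53
29 = 16 + 8 + 4 + 1, so σ^29 ≡ 53·14·27·112 ≡ 138 (mod 143)
138 = H, so the signature checks out.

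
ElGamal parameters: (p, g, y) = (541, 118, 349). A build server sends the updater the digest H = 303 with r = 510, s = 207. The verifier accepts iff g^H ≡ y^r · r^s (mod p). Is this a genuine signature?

Left side g^H mod p:
118^2 = 13924 ≡ 399
118^4 ≡ 399^2 = 159201 ≡ 147
118^8 ≡ 147^2 = 21609 ≡ 510
118^16 ≡ 510^2 = 260100 ≡ 420
118^32 ≡ 420^2 = 176400 ≡ 34
118^64 ≡ 34^2 = 1156 ≡ 74
118^128 ≡ 74^2 = 5476 ≡ 66
118^256 ≡ 66^2 = 4356 ≡ 28
303 = 256 + 32 + 8 + 4 + 2 + 1, so 118^303 ≡ 28·34·510·147·399·118 ≡ 225 (mod 541)
Right side y^r · r^s mod p:
349^2 = 121801 ≡ 76
349^4 ≡ 76^2 = 5776 ≡ 366
349^8 ≡ 366^2 = 133956 ≡ 329
349^16 ≡ 329^2 = 108241 ≡ 41
349^32 ≡ 41^2 = 1681 ≡ 58
349^64 ≡ 58^2 = 3364 ≡ 118
349^128 ≡ 118^2 = 13924 ≡ 399
349^256 ≡ 399^2 = 159201 ≡ 147
510 = 256 + 128 + 64 + 32 + 16 + 8 + 4 + 2, so 349^510 ≡ 147·399·118·58·41·329·366·76 ≡ 505 (mod 541)
510^2 = 260100 ≡ 420
510^4 ≡ 420^2 = 176400 ≡ 34
510^8 ≡ 34^2 = 1156 ≡ 74
510^16 ≡ 74^2 = 5476 ≡ 66
510^32 ≡ 66^2 = 4356 ≡ 28
510^64 ≡ 28^2 = 784 ≡ 243
510^128 ≡ 243^2 = 59049 ≡ 80
207 = 128 + 64 + 8 + 4 + 2 + 1, so 510^207 ≡ 80·243·74·34·420·510 ≡ 129 (mod 541)
505·129 = 65145 ≡ 225 (mod 541)
225 ≡ 225 (mod 541), so the signature is genuine.

genuine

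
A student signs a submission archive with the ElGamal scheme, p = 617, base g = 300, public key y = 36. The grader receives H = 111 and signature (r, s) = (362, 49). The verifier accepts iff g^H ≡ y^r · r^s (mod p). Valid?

Left side g^H mod p:
300^111 mod 617 = 462
Right side y^r · r^s mod p:
36^362 mod 617 = 209
362^49 mod 617 = 262
209·262 = 54758 ≡ 462 (mod 617)
462 ≡ 462 (mod 617), so the signature is genuine.

yes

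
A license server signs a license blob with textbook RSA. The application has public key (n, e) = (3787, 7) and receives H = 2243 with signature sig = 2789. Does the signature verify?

verifies

sig^2 ≡ 2789^2 = 7778521 ≡ 23
sig^4 ≡ 23^2 = 529
7 = 4 + 2 + 1, so sig^7 ≡ 529·23·2789 ≡ 2243 (mod 3787)
sig^7 mod 3787 = 2243 matches H.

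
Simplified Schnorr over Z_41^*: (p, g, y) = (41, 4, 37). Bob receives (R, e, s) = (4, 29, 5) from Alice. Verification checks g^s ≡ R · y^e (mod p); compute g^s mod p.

4^5 mod 41 = 40

40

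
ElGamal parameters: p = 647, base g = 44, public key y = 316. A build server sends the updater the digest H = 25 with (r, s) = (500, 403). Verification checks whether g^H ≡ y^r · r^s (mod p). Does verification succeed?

Left side g^H mod p:
44^25 mod 647 = 563
Right side y^r · r^s mod p:
316^500 mod 647 = 372
500^403 mod 647 = 125
372·125 = 46500 ≡ 563 (mod 647)
563 ≡ 563 (mod 647), so the signature is genuine.

passes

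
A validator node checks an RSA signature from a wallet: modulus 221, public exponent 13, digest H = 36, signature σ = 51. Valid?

Squares mod 221: σ^1≡51, σ^2≡170, σ^4≡170, σ^8≡170
13 = 8 + 4 + 1, so σ^13 ≡ 170·170·51 ≡ 51 (mod 221)
σ^13 mod 221 = 51, but H = 36.

no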